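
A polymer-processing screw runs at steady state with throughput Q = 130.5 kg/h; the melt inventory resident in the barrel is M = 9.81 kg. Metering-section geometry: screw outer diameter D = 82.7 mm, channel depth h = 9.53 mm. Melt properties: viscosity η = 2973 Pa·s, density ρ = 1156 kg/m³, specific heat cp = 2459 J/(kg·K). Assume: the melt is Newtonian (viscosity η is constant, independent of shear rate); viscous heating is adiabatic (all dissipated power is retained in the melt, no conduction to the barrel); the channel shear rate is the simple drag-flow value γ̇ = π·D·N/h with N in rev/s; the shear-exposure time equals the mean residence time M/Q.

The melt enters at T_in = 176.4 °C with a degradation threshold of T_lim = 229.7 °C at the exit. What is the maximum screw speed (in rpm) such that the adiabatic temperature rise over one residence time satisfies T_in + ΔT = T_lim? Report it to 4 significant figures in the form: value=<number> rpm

value=30.20 rpm

Throughput in SI: Q_s = 130.5 kg/h ÷ 3600 s/h = 0.03625 kg/s
t_res = M / Q_s = 9.81 / 0.03625 = 270.621 s
D = 82.7 mm = 0.0827 m;  h = 9.53 mm = 0.00953 m
ΔT_a = T_lim − T_in = 229.7 °C − 176.4 °C = 53.3 K
γ̇_max² = ΔT_a·ρ·cp / (η·t_res) = [53.3 × 1156 × 2459] / [2973 × 270.621] = 188.316 s⁻²
γ̇_max = sqrt(188.316) = 13.7228 s⁻¹
N_max = γ̇_max h / (πD) = 13.7228·0.00953/(π·0.0827) = 0.503363 rev/s → ×60 = 30.2018 rpm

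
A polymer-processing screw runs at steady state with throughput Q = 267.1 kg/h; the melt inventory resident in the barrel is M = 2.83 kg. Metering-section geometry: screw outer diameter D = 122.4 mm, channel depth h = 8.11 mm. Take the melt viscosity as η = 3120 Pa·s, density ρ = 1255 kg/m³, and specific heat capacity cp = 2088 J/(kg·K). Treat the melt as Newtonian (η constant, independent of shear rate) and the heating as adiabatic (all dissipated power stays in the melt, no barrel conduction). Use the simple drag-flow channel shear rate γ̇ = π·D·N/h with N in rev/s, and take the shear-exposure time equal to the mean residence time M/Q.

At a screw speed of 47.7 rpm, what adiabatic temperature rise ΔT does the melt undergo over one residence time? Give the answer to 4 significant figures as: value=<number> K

value=64.53 K

Throughput in SI: Q_s = 267.1 kg/h ÷ 3600 s/h = 0.0741944 kg/s
Mean residence time: t_res = M/Q_s = 2.83 kg / 0.0741944 kg/s = 38.143 s
Geometry in metres: D = 122.4 mm → 0.1224 m, h = 8.11 mm → 0.00811 m; screw speed N = 47.7 rpm = 0.795 rev/s
γ̇ = π·D·N / h = π · 0.1224 · 0.795 / 0.00811 = 37.6945 s⁻¹
Adiabatic rise: ΔT = η γ̇² t_res / (ρ cp) = 3120·(37.6945)²·38.143 / (1255·2088) = 64.5283 K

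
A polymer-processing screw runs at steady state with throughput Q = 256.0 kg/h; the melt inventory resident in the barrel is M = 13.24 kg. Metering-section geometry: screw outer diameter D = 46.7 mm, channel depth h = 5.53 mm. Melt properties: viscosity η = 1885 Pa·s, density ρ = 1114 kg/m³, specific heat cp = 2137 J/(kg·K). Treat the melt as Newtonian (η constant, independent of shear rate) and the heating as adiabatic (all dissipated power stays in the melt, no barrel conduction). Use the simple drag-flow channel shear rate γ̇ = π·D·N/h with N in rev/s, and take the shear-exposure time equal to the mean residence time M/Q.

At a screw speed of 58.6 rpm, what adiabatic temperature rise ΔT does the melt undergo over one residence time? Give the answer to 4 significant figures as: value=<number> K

Throughput in SI: Q_s = 256.0 kg/h ÷ 3600 s/h = 0.0711111 kg/s
t_res = M / Q_s = 13.24 / 0.0711111 = 186.188 s
Geometry in metres: D = 46.7 mm → 0.0467 m, h = 5.53 mm → 0.00553 m; screw speed N = 58.6 rpm = 0.976667 rev/s
γ̇ = π D N / h = (π)(0.0467)(0.976667) / 0.00553 = 25.9112 s⁻¹
ΔT = η·γ̇²·t_res / (ρ·cp) = 1885 · (25.9112)² · 186.188 / (1114 · 2137) = 98.9802 K

value=98.98 K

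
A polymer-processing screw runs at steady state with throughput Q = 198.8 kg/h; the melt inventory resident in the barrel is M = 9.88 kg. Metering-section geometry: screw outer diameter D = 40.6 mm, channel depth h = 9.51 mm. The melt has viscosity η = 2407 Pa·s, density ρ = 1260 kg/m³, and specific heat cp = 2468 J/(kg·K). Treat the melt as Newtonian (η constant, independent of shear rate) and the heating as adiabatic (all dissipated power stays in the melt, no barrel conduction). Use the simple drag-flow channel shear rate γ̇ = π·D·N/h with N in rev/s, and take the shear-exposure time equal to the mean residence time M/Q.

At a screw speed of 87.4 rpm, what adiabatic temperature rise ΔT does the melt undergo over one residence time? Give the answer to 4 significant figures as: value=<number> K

Q_s = Q / 3600 = 198.8 / 3600 = 0.0552222 kg/s
Mean residence time: t_res = M/Q_s = 9.88 kg / 0.0552222 kg/s = 178.913 s
Convert to SI: D = 0.0406 m, h = 0.00951 m, N = 87.4/60 = 1.45667 rev/s
γ̇ = π D N / h = (π)(0.0406)(1.45667) / 0.00951 = 19.5369 s⁻¹
Adiabatic rise: ΔT = η γ̇² t_res / (ρ cp) = 2407·(19.5369)²·178.913 / (1260·2468) = 52.8585 K

value=52.86 K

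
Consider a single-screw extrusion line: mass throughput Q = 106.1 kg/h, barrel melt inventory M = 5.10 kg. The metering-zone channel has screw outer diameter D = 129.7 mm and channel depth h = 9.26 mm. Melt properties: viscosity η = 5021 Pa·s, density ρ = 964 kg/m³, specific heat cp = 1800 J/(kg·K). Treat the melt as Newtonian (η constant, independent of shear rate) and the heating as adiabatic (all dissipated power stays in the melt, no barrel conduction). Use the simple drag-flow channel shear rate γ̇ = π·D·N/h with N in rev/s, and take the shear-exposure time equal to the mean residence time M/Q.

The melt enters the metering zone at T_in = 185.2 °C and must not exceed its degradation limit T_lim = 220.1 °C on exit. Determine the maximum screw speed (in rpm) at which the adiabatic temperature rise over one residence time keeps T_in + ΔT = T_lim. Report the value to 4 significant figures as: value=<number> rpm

value=11.38 rpm

Throughput in SI: Q_s = 106.1 kg/h ÷ 3600 s/h = 0.0294722 kg/s
Mean residence time: t_res = M/Q_s = 5.10 kg / 0.0294722 kg/s = 173.044 s
D = 129.7 mm = 0.1297 m;  h = 9.26 mm = 0.00926 m
ΔT_a = T_lim − T_in = 220.1 − 185.2 = 34.9 K
Invert ΔT = ηγ̇²t_res/(ρcp) for γ̇: γ̇_max² = ΔT_a ρ cp / (η t_res) = 34.9·964·1800 / (5021·173.044) = 69.6991 s⁻²
γ̇_max = sqrt(69.6991) = 8.3486 s⁻¹
N_max = γ̇_max·h / (π·D) = 8.3486 · 0.00926 / (π · 0.1297) = 0.18973 rev/s = 11.3838 rpm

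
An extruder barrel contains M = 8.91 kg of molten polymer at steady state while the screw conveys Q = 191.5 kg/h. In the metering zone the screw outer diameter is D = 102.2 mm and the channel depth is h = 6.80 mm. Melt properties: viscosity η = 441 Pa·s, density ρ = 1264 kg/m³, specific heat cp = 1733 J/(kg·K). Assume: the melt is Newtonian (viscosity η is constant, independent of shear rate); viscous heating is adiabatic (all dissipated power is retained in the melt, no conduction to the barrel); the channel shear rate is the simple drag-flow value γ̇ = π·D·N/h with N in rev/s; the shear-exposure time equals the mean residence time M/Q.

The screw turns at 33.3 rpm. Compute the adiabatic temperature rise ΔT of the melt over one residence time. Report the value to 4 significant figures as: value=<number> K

Throughput in SI: Q_s = 191.5 kg/h ÷ 3600 s/h = 0.0531944 kg/s
t_res = M / Q_s = 8.91 / 0.0531944 = 167.499 s
Geometry in metres: D = 102.2 mm → 0.1022 m, h = 6.80 mm → 0.0068 m; screw speed N = 33.3 rpm = 0.555 rev/s
γ̇ = π·D·N / h = π · 0.1022 · 0.555 / 0.0068 = 26.205 s⁻¹
ΔT = η·γ̇²·t_res/(ρ·cp) = [441 × 26.205² × 167.499] / [1264 × 1733] = 23.1566 K

value=23.16 K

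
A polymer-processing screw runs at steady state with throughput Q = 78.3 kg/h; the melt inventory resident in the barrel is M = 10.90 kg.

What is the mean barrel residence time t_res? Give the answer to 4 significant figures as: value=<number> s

value=501.1 s

Throughput in SI: Q_s = 78.3 kg/h ÷ 3600 s/h = 0.02175 kg/s
Mean residence time: t_res = M/Q_s = 10.90 kg / 0.02175 kg/s = 501.149 s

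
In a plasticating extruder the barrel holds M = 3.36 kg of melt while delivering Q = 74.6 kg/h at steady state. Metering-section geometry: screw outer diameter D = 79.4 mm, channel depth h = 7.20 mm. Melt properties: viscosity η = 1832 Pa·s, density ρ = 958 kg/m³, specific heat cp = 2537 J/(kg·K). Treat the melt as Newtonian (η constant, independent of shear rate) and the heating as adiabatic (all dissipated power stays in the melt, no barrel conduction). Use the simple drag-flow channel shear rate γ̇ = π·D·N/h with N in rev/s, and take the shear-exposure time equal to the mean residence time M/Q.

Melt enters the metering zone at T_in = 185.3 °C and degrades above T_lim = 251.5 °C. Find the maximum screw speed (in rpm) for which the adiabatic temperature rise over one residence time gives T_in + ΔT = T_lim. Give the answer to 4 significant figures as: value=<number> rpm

value=40.31 rpm

Q_s = Q / 3600 = 74.6 / 3600 = 0.0207222 kg/s
t_res = M / Q_s = 3.36 ÷ 0.0207222 = 162.145 s
D = 79.4 mm = 0.0794 m;  h = 7.20 mm = 0.0072 m
ΔT_a = T_lim − T_in = 251.5 °C − 185.3 °C = 66.2 K
γ̇_max² = ΔT_a·ρ·cp / (η·t_res) = [66.2 × 958 × 2537] / [1832 × 162.145] = 541.646 s⁻²
Take the square root: γ̇_max = √(541.646) = 23.2733 s⁻¹
N_max = γ̇_max·h / (π·D) = 23.2733 · 0.0072 / (π · 0.0794) = 0.671769 rev/s = 40.3061 rpm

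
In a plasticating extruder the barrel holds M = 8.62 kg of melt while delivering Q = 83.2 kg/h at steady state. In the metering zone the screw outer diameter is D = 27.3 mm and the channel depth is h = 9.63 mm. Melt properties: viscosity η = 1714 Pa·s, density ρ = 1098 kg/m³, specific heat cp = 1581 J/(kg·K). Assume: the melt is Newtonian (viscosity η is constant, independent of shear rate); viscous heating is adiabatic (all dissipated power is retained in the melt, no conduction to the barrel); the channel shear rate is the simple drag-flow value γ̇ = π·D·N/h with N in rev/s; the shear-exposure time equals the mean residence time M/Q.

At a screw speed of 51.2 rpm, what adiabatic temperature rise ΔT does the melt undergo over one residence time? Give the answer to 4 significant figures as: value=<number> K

Throughput in SI: Q_s = 83.2 kg/h ÷ 3600 s/h = 0.0231111 kg/s
Mean residence time: t_res = M/Q_s = 8.62 kg / 0.0231111 kg/s = 372.981 s
D = 27.3 mm = 0.0273 m;  h = 9.63 mm = 0.00963 m;  N = 51.2 rpm / 60 = 0.853333 rev/s
γ̇ = π D N / h = (π)(0.0273)(0.853333) / 0.00963 = 7.59985 s⁻¹
Adiabatic rise: ΔT = η γ̇² t_res / (ρ cp) = 1714·(7.59985)²·372.981 / (1098·1581) = 21.2703 K

value=21.27 K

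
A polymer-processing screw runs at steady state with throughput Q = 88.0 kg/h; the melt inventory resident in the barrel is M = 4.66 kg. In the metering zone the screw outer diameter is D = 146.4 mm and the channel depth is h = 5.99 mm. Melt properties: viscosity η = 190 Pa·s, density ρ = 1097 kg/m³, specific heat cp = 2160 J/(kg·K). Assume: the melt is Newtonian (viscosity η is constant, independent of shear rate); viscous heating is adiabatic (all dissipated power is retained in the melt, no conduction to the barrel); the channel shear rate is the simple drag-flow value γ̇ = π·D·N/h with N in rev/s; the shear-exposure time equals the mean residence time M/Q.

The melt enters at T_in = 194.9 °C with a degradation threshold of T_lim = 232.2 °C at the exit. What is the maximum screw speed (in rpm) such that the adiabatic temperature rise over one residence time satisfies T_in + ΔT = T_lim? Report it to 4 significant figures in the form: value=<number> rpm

Q_s = Q / 3600 = 88.0 / 3600 = 0.0244444 kg/s
Mean residence time: t_res = M/Q_s = 4.66 kg / 0.0244444 kg/s = 190.636 s
Geometry in SI: D = 146.4 mm → 0.1464 m, h = 5.99 mm → 0.00599 m
Allowable rise: ΔT_a = T_lim − T_in = 232.2 − 194.9 = 37.3 K
γ̇_max² = ΔT_a·ρ·cp / (η·t_res) = [37.3 × 1097 × 2160] / [190 × 190.636] = 2440.11 s⁻²
γ̇_max = √2440.11 = 49.3975 s⁻¹
Solve γ̇ = πDN/h for N: N_max = γ̇_max·h/(π·D) = 49.3975 × 0.00599 / (π × 0.1464) = 0.64334 rev/s = 38.6004 rpm

value=38.60 rpm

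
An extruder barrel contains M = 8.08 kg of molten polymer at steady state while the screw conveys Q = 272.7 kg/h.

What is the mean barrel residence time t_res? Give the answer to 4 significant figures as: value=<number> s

Q_s = Q / 3600 = 272.7 / 3600 = 0.07575 kg/s
Mean residence time: t_res = M/Q_s = 8.08 kg / 0.07575 kg/s = 106.667 s

value=106.7 s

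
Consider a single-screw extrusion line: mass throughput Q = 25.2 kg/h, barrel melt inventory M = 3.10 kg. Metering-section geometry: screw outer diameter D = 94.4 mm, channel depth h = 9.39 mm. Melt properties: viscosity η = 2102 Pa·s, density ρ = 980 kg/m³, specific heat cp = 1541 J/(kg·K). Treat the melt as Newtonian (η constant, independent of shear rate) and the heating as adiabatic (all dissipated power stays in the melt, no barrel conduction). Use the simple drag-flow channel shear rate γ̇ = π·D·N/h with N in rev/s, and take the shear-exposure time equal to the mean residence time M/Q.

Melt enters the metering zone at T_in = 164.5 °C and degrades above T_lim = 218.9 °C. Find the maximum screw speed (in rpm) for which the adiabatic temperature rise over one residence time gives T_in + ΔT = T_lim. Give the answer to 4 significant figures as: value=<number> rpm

value=17.85 rpm

Q_s = Q / 3600 = 25.2 / 3600 = 0.007 kg/s
Mean residence time: t_res = M/Q_s = 3.10 kg / 0.007 kg/s = 442.857 s
Geometry in SI: D = 94.4 mm → 0.0944 m, h = 9.39 mm → 0.00939 m
ΔT_a = T_lim − T_in = 218.9 °C − 164.5 °C = 54.4 K
γ̇_max² = ΔT_a·ρ·cp/(η·t_res) = 54.4·980·1541/(2102·442.857) = 88.2534 s⁻²
γ̇_max = sqrt(88.2534) = 9.39433 s⁻¹
Solve γ̇ = πDN/h for N: N_max = γ̇_max·h/(π·D) = 9.39433 × 0.00939 / (π × 0.0944) = 0.297447 rev/s = 17.8468 rpm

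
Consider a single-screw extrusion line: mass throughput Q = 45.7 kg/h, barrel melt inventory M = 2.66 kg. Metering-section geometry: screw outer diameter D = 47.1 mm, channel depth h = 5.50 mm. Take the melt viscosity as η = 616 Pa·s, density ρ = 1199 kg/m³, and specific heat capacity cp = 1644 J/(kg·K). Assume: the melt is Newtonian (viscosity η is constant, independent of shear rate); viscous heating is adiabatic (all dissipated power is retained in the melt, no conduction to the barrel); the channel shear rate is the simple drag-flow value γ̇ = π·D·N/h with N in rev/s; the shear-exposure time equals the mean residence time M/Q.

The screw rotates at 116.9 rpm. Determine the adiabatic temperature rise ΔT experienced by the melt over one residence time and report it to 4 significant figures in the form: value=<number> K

value=179.9 K

Throughput in SI: Q_s = 45.7 kg/h ÷ 3600 s/h = 0.0126944 kg/s
t_res = M / Q_s = 2.66 ÷ 0.0126944 = 209.54 s
Geometry in metres: D = 47.1 mm → 0.0471 m, h = 5.50 mm → 0.0055 m; screw speed N = 116.9 rpm = 1.94833 rev/s
γ̇ = π·D·N / h = π · 0.0471 · 1.94833 / 0.0055 = 52.4169 s⁻¹
Adiabatic rise: ΔT = η γ̇² t_res / (ρ cp) = 616·(52.4169)²·209.54 / (1199·1644) = 179.916 K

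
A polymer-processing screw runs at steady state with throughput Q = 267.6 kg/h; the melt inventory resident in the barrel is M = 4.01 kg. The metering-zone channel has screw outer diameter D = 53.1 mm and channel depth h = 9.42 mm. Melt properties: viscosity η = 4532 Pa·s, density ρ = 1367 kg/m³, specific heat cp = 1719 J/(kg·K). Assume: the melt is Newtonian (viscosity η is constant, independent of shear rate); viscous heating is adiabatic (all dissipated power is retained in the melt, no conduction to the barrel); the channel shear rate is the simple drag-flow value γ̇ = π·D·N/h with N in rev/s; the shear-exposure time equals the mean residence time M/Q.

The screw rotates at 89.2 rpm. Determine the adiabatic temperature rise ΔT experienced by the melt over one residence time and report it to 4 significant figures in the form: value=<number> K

Q_s = Q / 3600 = 267.6 / 3600 = 0.0743333 kg/s
t_res = M / Q_s = 4.01 / 0.0743333 = 53.9462 s
D = 53.1 mm = 0.0531 m;  h = 9.42 mm = 0.00942 m;  N = 89.2 rpm / 60 = 1.48667 rev/s
Shear rate: γ̇ = πDN/h = π·0.0531·1.48667/0.00942 = 26.3273 s⁻¹
ΔT = η·γ̇²·t_res / (ρ·cp) = 4532 · (26.3273)² · 53.9462 / (1367 · 1719) = 72.1141 K

value=72.11 K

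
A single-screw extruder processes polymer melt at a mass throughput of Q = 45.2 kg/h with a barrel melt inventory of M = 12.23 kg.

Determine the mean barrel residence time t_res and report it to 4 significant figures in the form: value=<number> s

value=974.1 s

Convert throughput: Q = 45.2 kg/h = 45.2/3600 = 0.0125556 kg/s
t_res = M / Q_s = 12.23 ÷ 0.0125556 = 974.071 s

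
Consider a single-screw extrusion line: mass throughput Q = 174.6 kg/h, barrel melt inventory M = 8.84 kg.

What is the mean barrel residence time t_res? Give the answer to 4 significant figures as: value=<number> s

value=182.3 s

Q_s = Q / 3600 = 174.6 / 3600 = 0.0485 kg/s
t_res = M / Q_s = 8.84 / 0.0485 = 182.268 s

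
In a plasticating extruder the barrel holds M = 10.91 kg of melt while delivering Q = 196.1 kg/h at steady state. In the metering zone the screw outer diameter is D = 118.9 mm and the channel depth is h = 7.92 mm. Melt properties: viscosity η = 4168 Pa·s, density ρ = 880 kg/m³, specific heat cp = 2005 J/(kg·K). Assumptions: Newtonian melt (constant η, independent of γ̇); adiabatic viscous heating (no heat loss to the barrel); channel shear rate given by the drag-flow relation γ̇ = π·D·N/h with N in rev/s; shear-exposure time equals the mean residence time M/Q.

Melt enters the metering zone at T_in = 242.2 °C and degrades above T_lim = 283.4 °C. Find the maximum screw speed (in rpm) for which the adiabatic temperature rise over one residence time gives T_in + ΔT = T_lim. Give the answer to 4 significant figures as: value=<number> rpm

Q_s = Q / 3600 = 196.1 / 3600 = 0.0544722 kg/s
t_res = M / Q_s = 10.91 / 0.0544722 = 200.286 s
D = 118.9 mm = 0.1189 m;  h = 7.92 mm = 0.00792 m
ΔT_a = T_lim − T_in = 283.4 °C − 242.2 °C = 41.2 K
γ̇_max² = ΔT_a·ρ·cp/(η·t_res) = 41.2·880·2005/(4168·200.286) = 87.0797 s⁻²
Take the square root: γ̇_max = √(87.0797) = 9.33165 s⁻¹
Solve γ̇ = πDN/h for N: N_max = γ̇_max·h/(π·D) = 9.33165 × 0.00792 / (π × 0.1189) = 0.197857 rev/s = 11.8714 rpm

value=11.87 rpm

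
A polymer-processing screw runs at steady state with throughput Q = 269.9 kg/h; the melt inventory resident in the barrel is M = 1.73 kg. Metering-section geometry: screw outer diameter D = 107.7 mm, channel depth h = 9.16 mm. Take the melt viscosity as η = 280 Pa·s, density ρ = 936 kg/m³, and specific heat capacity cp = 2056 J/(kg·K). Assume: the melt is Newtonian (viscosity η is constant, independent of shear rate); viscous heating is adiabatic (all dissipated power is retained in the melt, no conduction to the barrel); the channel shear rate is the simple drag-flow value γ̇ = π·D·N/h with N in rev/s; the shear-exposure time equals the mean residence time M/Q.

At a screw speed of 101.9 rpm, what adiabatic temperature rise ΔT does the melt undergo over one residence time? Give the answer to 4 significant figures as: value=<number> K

value=13.21 K

Convert throughput: Q = 269.9 kg/h = 269.9/3600 = 0.0749722 kg/s
Mean residence time: t_res = M/Q_s = 1.73 kg / 0.0749722 kg/s = 23.0752 s
Convert to SI: D = 0.1077 m, h = 0.00916 m, N = 101.9/60 = 1.69833 rev/s
γ̇ = π D N / h = (π)(0.1077)(1.69833) / 0.00916 = 62.7326 s⁻¹
Adiabatic rise: ΔT = η γ̇² t_res / (ρ cp) = 280·(62.7326)²·23.0752 / (936·2056) = 13.2127 K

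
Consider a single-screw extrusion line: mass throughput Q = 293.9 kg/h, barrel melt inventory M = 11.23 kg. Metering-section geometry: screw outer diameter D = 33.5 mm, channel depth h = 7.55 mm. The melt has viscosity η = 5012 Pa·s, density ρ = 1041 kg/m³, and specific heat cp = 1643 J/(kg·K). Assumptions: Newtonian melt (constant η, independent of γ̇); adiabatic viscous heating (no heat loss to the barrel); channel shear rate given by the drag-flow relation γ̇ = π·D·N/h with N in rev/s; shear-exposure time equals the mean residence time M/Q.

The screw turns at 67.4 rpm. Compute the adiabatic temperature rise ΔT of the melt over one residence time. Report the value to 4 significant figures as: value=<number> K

value=98.84 K

Throughput in SI: Q_s = 293.9 kg/h ÷ 3600 s/h = 0.0816389 kg/s
Mean residence time: t_res = M/Q_s = 11.23 kg / 0.0816389 kg/s = 137.557 s
D = 33.5 mm = 0.0335 m;  h = 7.55 mm = 0.00755 m;  N = 67.4 rpm / 60 = 1.12333 rev/s
Shear rate: γ̇ = πDN/h = π·0.0335·1.12333/0.00755 = 15.6587 s⁻¹
ΔT = η·γ̇²·t_res / (ρ·cp) = 5012 · (15.6587)² · 137.557 / (1041 · 1643) = 98.8367 K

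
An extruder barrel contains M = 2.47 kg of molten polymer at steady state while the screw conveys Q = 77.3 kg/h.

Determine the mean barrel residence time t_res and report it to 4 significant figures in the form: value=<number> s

Convert throughput: Q = 77.3 kg/h = 77.3/3600 = 0.0214722 kg/s
Mean residence time: t_res = M/Q_s = 2.47 kg / 0.0214722 kg/s = 115.032 s

value=115.0 s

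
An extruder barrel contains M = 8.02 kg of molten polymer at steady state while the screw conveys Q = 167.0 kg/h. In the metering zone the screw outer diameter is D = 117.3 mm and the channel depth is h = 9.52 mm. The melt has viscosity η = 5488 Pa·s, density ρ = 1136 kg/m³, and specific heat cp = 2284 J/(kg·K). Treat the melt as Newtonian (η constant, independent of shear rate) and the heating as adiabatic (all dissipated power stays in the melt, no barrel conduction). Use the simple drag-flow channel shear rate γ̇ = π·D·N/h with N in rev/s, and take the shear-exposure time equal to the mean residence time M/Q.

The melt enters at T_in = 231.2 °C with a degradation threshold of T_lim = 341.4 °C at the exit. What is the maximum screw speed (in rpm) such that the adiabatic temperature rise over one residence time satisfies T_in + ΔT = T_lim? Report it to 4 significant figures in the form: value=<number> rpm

value=26.91 rpm

Throughput in SI: Q_s = 167.0 kg/h ÷ 3600 s/h = 0.0463889 kg/s
t_res = M / Q_s = 8.02 ÷ 0.0463889 = 172.886 s
Geometry in SI: D = 117.3 mm → 0.1173 m, h = 9.52 mm → 0.00952 m
Allowable rise: ΔT_a = T_lim − T_in = 341.4 − 231.2 = 110.2 K
γ̇_max² = ΔT_a·ρ·cp/(η·t_res) = 110.2·1136·2284/(5488·172.886) = 301.357 s⁻²
γ̇_max = sqrt(301.357) = 17.3596 s⁻¹
Solve γ̇ = πDN/h for N: N_max = γ̇_max·h/(π·D) = 17.3596 × 0.00952 / (π × 0.1173) = 0.448466 rev/s = 26.908 rpm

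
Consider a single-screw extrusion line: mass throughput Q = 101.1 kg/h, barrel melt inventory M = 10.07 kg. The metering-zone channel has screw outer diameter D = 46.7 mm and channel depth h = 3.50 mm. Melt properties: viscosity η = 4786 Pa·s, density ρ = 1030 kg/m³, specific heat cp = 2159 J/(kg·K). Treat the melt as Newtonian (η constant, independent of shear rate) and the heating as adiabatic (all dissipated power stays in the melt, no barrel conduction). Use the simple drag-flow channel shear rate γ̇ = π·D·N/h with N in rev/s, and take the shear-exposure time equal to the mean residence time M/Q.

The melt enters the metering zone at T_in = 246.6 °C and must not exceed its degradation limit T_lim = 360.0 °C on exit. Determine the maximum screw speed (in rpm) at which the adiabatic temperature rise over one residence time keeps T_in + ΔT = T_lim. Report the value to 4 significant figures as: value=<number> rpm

value=17.35 rpm

Q_s = Q / 3600 = 101.1 / 3600 = 0.0280833 kg/s
t_res = M / Q_s = 10.07 / 0.0280833 = 358.576 s
D = 46.7 mm = 0.0467 m;  h = 3.50 mm = 0.0035 m
Allowable rise: ΔT_a = T_lim − T_in = 360.0 − 246.6 = 113.4 K
γ̇_max² = ΔT_a·ρ·cp/(η·t_res) = 113.4·1030·2159/(4786·358.576) = 146.943 s⁻²
γ̇_max = sqrt(146.943) = 12.122 s⁻¹
N_max = γ̇_max·h / (π·D) = 12.122 · 0.0035 / (π · 0.0467) = 0.289185 rev/s = 17.3511 rpm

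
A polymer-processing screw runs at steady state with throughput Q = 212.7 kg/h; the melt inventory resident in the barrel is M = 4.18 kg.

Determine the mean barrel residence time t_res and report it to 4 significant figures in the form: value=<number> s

value=70.75 s

Throughput in SI: Q_s = 212.7 kg/h ÷ 3600 s/h = 0.0590833 kg/s
Mean residence time: t_res = M/Q_s = 4.18 kg / 0.0590833 kg/s = 70.7475 s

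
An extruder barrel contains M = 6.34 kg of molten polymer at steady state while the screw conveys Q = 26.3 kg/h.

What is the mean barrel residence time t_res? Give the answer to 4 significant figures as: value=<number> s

value=867.8 s

Throughput in SI: Q_s = 26.3 kg/h ÷ 3600 s/h = 0.00730556 kg/s
t_res = M / Q_s = 6.34 / 0.00730556 = 867.833 s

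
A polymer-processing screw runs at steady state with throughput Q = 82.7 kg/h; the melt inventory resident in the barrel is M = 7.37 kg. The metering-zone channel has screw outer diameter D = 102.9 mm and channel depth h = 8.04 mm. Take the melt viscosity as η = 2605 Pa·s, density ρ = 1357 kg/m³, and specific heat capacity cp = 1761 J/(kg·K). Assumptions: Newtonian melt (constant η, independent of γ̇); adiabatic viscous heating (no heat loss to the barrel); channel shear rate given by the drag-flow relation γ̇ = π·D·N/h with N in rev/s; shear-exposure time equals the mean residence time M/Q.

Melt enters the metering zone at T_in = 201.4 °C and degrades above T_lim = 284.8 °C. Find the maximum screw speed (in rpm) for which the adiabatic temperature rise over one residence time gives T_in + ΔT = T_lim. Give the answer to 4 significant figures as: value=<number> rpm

value=23.04 rpm

Throughput in SI: Q_s = 82.7 kg/h ÷ 3600 s/h = 0.0229722 kg/s
t_res = M / Q_s = 7.37 / 0.0229722 = 320.822 s
Geometry in SI: D = 102.9 mm → 0.1029 m, h = 8.04 mm → 0.00804 m
Allowable rise: ΔT_a = T_lim − T_in = 284.8 − 201.4 = 83.4 K
γ̇_max² = ΔT_a·ρ·cp / (η·t_res) = [83.4 × 1357 × 1761] / [2605 × 320.822] = 238.47 s⁻²
γ̇_max = sqrt(238.47) = 15.4425 s⁻¹
N_max = γ̇_max h / (πD) = 15.4425·0.00804/(π·0.1029) = 0.384067 rev/s → ×60 = 23.044 rpm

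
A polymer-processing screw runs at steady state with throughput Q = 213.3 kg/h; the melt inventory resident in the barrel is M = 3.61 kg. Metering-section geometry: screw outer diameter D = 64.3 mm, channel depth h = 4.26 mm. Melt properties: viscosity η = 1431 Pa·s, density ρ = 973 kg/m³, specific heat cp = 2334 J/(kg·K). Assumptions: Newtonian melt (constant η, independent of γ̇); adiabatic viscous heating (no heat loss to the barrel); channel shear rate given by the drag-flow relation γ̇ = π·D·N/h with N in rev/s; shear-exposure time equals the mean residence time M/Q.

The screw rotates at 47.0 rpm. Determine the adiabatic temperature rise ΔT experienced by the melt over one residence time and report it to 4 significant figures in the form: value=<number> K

value=52.97 K

Convert throughput: Q = 213.3 kg/h = 213.3/3600 = 0.05925 kg/s
t_res = M / Q_s = 3.61 ÷ 0.05925 = 60.9283 s
D = 64.3 mm = 0.0643 m;  h = 4.26 mm = 0.00426 m;  N = 47.0 rpm / 60 = 0.783333 rev/s
Shear rate: γ̇ = πDN/h = π·0.0643·0.783333/0.00426 = 37.1448 s⁻¹
Adiabatic rise: ΔT = η γ̇² t_res / (ρ cp) = 1431·(37.1448)²·60.9283 / (973·2334) = 52.9713 K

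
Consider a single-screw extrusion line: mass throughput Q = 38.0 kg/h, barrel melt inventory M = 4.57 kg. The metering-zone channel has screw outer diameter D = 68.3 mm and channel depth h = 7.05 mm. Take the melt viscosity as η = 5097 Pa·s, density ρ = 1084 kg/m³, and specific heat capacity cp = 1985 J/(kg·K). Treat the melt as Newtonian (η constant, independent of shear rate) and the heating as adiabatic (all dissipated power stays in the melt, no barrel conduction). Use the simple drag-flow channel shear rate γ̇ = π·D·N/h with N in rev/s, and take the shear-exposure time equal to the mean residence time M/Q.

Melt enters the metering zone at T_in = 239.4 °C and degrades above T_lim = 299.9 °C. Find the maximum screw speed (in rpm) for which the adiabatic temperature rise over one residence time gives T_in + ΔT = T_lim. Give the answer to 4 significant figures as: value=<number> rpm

value=15.14 rpm

Q_s = Q / 3600 = 38.0 / 3600 = 0.0105556 kg/s
Mean residence time: t_res = M/Q_s = 4.57 kg / 0.0105556 kg/s = 432.947 s
Geometry in SI: D = 68.3 mm → 0.0683 m, h = 7.05 mm → 0.00705 m
Allowable rise: ΔT_a = T_lim − T_in = 299.9 − 239.4 = 60.5 K
Invert ΔT = ηγ̇²t_res/(ρcp) for γ̇: γ̇_max² = ΔT_a ρ cp / (η t_res) = 60.5·1084·1985 / (5097·432.947) = 58.9923 s⁻²
γ̇_max = sqrt(58.9923) = 7.68065 s⁻¹
N_max = γ̇_max·h / (π·D) = 7.68065 · 0.00705 / (π · 0.0683) = 0.252358 rev/s = 15.1415 rpm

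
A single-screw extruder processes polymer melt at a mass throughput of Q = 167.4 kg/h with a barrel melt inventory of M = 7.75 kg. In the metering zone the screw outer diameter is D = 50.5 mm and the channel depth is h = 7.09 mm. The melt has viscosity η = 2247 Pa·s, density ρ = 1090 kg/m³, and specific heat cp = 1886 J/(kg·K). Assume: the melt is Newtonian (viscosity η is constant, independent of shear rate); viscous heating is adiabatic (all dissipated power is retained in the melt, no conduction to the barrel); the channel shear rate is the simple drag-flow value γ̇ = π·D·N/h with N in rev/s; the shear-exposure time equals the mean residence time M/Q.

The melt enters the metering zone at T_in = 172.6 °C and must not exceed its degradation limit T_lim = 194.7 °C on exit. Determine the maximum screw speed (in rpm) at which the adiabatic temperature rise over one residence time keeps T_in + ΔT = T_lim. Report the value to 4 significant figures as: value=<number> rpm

value=29.53 rpm

Throughput in SI: Q_s = 167.4 kg/h ÷ 3600 s/h = 0.0465 kg/s
t_res = M / Q_s = 7.75 / 0.0465 = 166.667 s
Convert to metres: D = 0.0505 m, h = 0.00709 m
ΔT_a = T_lim − T_in = 194.7 − 172.6 = 22.1 K
γ̇_max² = ΔT_a·ρ·cp / (η·t_res) = [22.1 × 1090 × 1886] / [2247 × 166.667] = 121.313 s⁻²
Take the square root: γ̇_max = √(121.313) = 11.0142 s⁻¹
N_max = γ̇_max h / (πD) = 11.0142·0.00709/(π·0.0505) = 0.49222 rev/s → ×60 = 29.5332 rpm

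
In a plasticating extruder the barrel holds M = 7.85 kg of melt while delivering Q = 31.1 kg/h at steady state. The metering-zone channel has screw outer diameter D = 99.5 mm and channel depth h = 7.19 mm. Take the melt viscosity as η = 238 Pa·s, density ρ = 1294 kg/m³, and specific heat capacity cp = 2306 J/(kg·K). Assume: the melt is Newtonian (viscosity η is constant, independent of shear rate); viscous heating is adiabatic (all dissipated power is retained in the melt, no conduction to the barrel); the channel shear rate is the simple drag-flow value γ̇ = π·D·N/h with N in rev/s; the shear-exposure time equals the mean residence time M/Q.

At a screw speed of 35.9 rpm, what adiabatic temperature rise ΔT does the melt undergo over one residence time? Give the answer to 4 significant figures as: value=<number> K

Q_s = Q / 3600 = 31.1 / 3600 = 0.00863889 kg/s
t_res = M / Q_s = 7.85 / 0.00863889 = 908.682 s
Geometry in metres: D = 99.5 mm → 0.0995 m, h = 7.19 mm → 0.00719 m; screw speed N = 35.9 rpm = 0.598333 rev/s
γ̇ = π D N / h = (π)(0.0995)(0.598333) / 0.00719 = 26.0128 s⁻¹
ΔT = η·γ̇²·t_res/(ρ·cp) = [238 × 26.0128² × 908.682] / [1294 × 2306] = 49.0422 K

value=49.04 K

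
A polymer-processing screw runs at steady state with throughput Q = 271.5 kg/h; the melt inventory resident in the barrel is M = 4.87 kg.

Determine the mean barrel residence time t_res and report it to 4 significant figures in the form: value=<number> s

Q_s = Q / 3600 = 271.5 / 3600 = 0.0754167 kg/s
t_res = M / Q_s = 4.87 ÷ 0.0754167 = 64.5746 s

value=64.57 s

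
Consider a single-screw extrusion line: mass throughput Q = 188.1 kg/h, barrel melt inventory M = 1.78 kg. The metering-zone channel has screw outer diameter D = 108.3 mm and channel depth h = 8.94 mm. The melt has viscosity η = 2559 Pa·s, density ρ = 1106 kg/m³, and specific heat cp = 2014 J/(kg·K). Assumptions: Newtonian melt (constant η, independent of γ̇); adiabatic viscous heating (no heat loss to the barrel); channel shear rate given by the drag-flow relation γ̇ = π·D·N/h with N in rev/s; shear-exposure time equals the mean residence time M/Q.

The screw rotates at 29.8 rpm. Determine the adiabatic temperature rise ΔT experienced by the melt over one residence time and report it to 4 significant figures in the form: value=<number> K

Throughput in SI: Q_s = 188.1 kg/h ÷ 3600 s/h = 0.05225 kg/s
Mean residence time: t_res = M/Q_s = 1.78 kg / 0.05225 kg/s = 34.067 s
D = 108.3 mm = 0.1083 m;  h = 8.94 mm = 0.00894 m;  N = 29.8 rpm / 60 = 0.496667 rev/s
γ̇ = π·D·N / h = π · 0.1083 · 0.496667 / 0.00894 = 18.9019 s⁻¹
ΔT = η·γ̇²·t_res/(ρ·cp) = [2559 × 18.9019² × 34.067] / [1106 × 2014] = 13.983 K

value=13.98 K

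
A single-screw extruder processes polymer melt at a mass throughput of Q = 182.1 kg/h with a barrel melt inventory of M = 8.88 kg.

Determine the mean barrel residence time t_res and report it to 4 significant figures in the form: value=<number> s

value=175.6 s

Q_s = Q / 3600 = 182.1 / 3600 = 0.0505833 kg/s
Mean residence time: t_res = M/Q_s = 8.88 kg / 0.0505833 kg/s = 175.552 s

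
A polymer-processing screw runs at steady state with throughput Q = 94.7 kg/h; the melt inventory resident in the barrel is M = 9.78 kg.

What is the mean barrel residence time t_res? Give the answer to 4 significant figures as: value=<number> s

Convert throughput: Q = 94.7 kg/h = 94.7/3600 = 0.0263056 kg/s
Mean residence time: t_res = M/Q_s = 9.78 kg / 0.0263056 kg/s = 371.785 s

value=371.8 s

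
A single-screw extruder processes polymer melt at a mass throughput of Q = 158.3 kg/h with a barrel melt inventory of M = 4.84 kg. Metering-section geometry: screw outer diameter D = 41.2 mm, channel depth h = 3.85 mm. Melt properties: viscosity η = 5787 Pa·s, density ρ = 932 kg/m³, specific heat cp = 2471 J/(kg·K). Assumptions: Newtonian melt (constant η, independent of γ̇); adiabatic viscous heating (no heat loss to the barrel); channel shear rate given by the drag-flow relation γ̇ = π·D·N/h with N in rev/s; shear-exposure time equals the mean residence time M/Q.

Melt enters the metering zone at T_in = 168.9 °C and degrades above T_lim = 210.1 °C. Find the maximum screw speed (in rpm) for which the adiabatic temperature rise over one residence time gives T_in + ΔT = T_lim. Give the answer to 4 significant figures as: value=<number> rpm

Convert throughput: Q = 158.3 kg/h = 158.3/3600 = 0.0439722 kg/s
t_res = M / Q_s = 4.84 ÷ 0.0439722 = 110.069 s
Geometry in SI: D = 41.2 mm → 0.0412 m, h = 3.85 mm → 0.00385 m
ΔT_a = T_lim − T_in = 210.1 − 168.9 = 41.2 K
Invert ΔT = ηγ̇²t_res/(ρcp) for γ̇: γ̇_max² = ΔT_a ρ cp / (η t_res) = 41.2·932·2471 / (5787·110.069) = 148.959 s⁻²
γ̇_max = √148.959 = 12.2049 s⁻¹
N_max = γ̇_max h / (πD) = 12.2049·0.00385/(π·0.0412) = 0.363033 rev/s → ×60 = 21.782 rpm

value=21.78 rpm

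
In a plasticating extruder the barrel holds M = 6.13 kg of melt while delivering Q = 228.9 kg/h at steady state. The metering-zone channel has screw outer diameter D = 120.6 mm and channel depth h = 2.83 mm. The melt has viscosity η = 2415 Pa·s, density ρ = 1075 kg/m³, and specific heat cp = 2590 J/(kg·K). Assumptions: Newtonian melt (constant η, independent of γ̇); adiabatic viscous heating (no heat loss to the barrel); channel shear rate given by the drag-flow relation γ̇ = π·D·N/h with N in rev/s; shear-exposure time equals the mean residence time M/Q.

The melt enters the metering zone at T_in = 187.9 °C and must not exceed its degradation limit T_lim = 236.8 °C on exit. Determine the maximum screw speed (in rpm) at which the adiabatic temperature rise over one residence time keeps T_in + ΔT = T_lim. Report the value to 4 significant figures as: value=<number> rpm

Convert throughput: Q = 228.9 kg/h = 228.9/3600 = 0.0635833 kg/s
t_res = M / Q_s = 6.13 ÷ 0.0635833 = 96.4089 s
D = 120.6 mm = 0.1206 m;  h = 2.83 mm = 0.00283 m
Allowable rise: ΔT_a = T_lim − T_in = 236.8 − 187.9 = 48.9 K
γ̇_max² = ΔT_a·ρ·cp/(η·t_res) = 48.9·1075·2590/(2415·96.4089) = 584.767 s⁻²
γ̇_max = √584.767 = 24.182 s⁻¹
Solve γ̇ = πDN/h for N: N_max = γ̇_max·h/(π·D) = 24.182 × 0.00283 / (π × 0.1206) = 0.180626 rev/s = 10.8376 rpm

value=10.84 rpm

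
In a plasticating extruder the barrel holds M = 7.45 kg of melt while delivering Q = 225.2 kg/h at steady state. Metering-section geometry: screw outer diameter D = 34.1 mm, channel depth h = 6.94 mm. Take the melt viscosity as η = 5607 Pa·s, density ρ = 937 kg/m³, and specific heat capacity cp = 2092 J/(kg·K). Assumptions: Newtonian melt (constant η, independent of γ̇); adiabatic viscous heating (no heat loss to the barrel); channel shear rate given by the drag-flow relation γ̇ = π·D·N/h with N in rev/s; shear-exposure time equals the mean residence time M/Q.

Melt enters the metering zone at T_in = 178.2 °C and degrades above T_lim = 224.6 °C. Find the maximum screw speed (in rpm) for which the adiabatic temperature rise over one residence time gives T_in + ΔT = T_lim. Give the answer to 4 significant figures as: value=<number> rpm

value=45.36 rpm

Convert throughput: Q = 225.2 kg/h = 225.2/3600 = 0.0625556 kg/s
t_res = M / Q_s = 7.45 / 0.0625556 = 119.094 s
Convert to metres: D = 0.0341 m, h = 0.00694 m
ΔT_a = T_lim − T_in = 224.6 − 178.2 = 46.4 K
γ̇_max² = ΔT_a·ρ·cp / (η·t_res) = [46.4 × 937 × 2092] / [5607 × 119.094] = 136.207 s⁻²
γ̇_max = sqrt(136.207) = 11.6708 s⁻¹
Solve γ̇ = πDN/h for N: N_max = γ̇_max·h/(π·D) = 11.6708 × 0.00694 / (π × 0.0341) = 0.756057 rev/s = 45.3634 rpm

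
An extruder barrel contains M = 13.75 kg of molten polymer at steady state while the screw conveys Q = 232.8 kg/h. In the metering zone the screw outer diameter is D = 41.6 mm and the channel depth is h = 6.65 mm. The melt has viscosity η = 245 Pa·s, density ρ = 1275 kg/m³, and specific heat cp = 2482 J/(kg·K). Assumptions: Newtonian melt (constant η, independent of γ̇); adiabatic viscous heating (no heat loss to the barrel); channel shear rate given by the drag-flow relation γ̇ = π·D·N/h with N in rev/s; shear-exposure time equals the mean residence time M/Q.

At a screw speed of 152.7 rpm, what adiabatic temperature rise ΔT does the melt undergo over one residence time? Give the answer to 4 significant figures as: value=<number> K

Convert throughput: Q = 232.8 kg/h = 232.8/3600 = 0.0646667 kg/s
Mean residence time: t_res = M/Q_s = 13.75 kg / 0.0646667 kg/s = 212.629 s
Geometry in metres: D = 41.6 mm → 0.0416 m, h = 6.65 mm → 0.00665 m; screw speed N = 152.7 rpm = 2.545 rev/s
γ̇ = π D N / h = (π)(0.0416)(2.545) / 0.00665 = 50.016 s⁻¹
ΔT = η·γ̇²·t_res/(ρ·cp) = [245 × 50.016² × 212.629] / [1275 × 2482] = 41.1808 K

value=41.18 K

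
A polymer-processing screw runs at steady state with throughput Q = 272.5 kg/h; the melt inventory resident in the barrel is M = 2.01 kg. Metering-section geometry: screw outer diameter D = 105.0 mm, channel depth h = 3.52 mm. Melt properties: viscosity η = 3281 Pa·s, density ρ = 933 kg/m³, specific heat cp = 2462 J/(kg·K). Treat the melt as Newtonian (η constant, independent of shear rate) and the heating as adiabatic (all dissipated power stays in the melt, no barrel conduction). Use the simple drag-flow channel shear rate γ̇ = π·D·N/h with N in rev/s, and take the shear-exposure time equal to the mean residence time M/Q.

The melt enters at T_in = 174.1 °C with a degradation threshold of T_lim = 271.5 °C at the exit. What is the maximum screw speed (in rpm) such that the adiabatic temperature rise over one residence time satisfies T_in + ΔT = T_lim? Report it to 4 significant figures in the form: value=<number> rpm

value=32.45 rpm

Q_s = Q / 3600 = 272.5 / 3600 = 0.0756944 kg/s
Mean residence time: t_res = M/Q_s = 2.01 kg / 0.0756944 kg/s = 26.5541 s
Convert to metres: D = 0.105 m, h = 0.00352 m
ΔT_a = T_lim − T_in = 271.5 − 174.1 = 97.4 K
γ̇_max² = ΔT_a·ρ·cp / (η·t_res) = [97.4 × 933 × 2462] / [3281 × 26.5541] = 2567.97 s⁻²
γ̇_max = sqrt(2567.97) = 50.6752 s⁻¹
N_max = γ̇_max·h / (π·D) = 50.6752 · 0.00352 / (π · 0.105) = 0.540753 rev/s = 32.4452 rpm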